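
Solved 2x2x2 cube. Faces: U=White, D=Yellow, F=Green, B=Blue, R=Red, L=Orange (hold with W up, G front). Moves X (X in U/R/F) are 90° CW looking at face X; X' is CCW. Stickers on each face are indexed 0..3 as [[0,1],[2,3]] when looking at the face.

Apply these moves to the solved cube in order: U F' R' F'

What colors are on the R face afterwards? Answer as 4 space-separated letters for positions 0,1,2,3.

After move 1 (U): U=WWWW F=RRGG R=BBRR B=OOBB L=GGOO
After move 2 (F'): F=RGRG U=WWBR R=YBYR D=GOYY L=GWOW
After move 3 (R'): R=BRYY U=WBBO F=RWRR D=GGYG B=YOOB
After move 4 (F'): F=WRRR U=WBBY R=GRGY D=WWYG L=GOOB
Query: R face = GRGY

Answer: G R G Y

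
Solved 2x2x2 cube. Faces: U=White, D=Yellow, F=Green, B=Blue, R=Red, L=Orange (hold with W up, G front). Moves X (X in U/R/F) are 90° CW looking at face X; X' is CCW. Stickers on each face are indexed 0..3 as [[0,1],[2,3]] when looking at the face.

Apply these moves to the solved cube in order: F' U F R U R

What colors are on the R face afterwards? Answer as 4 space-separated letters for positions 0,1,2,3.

Answer: R G B W

Derivation:
After move 1 (F'): F=GGGG U=WWRR R=YRYR D=OOYY L=OWOW
After move 2 (U): U=RWRW F=YRGG R=BBYR B=OWBB L=GGOW
After move 3 (F): F=GYGR U=RWWG R=RBWR D=YBYY L=GOOO
After move 4 (R): R=WRRB U=RYWR F=GBGY D=YBYO B=GWWB
After move 5 (U): U=WRRY F=WRGY R=GWRB B=GOWB L=GBOO
After move 6 (R): R=RGBW U=WRRY F=WBGO D=YWYG B=YORB
Query: R face = RGBW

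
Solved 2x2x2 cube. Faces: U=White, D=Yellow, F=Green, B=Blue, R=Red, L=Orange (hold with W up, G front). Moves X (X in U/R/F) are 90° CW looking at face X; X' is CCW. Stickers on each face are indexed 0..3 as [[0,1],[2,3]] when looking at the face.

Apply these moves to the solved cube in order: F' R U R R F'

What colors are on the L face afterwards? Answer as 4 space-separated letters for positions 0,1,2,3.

After move 1 (F'): F=GGGG U=WWRR R=YRYR D=OOYY L=OWOW
After move 2 (R): R=YYRR U=WGRG F=GOGY D=OBYB B=RBWB
After move 3 (U): U=RWGG F=YYGY R=RBRR B=OWWB L=GOOW
After move 4 (R): R=RRRB U=RYGY F=YBGB D=OWYO B=GWWB
After move 5 (R): R=RRBR U=RBGB F=YWGO D=OWYG B=YWYB
After move 6 (F'): F=WOYG U=RBRB R=WROR D=OWYG L=GBOG
Query: L face = GBOG

Answer: G B O G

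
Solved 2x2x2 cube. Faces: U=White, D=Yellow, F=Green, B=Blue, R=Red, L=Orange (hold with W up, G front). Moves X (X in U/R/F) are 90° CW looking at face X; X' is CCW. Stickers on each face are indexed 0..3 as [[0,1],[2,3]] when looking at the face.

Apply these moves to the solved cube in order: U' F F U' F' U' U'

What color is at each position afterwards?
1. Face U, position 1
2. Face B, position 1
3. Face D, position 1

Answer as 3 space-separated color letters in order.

Answer: G O G

Derivation:
After move 1 (U'): U=WWWW F=OOGG R=GGRR B=RRBB L=BBOO
After move 2 (F): F=GOGO U=WWOB R=WGWR D=RGYY L=BYOY
After move 3 (F): F=GGOO U=WWYY R=OGBR D=WWYY L=BROG
After move 4 (U'): U=WYWY F=BROO R=GGBR B=OGBB L=RROG
After move 5 (F'): F=ROBO U=WYGB R=WGWR D=RGYY L=RYOW
After move 6 (U'): U=YBWG F=RYBO R=ROWR B=WGBB L=OGOW
After move 7 (U'): U=BGYW F=OGBO R=RYWR B=ROBB L=WGOW
Query 1: U[1] = G
Query 2: B[1] = O
Query 3: D[1] = G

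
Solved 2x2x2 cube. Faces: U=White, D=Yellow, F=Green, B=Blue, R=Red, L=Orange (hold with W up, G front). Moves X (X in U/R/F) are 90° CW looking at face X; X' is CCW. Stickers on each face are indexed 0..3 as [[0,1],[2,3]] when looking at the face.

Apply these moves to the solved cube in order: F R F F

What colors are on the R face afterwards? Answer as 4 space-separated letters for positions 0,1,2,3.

After move 1 (F): F=GGGG U=WWOO R=WRWR D=RRYY L=OYOY
After move 2 (R): R=WWRR U=WGOG F=GRGY D=RBYB B=OBWB
After move 3 (F): F=GGYR U=WGYY R=OWGR D=RWYB L=OROB
After move 4 (F): F=YGRG U=WGBR R=YWYR D=GOYB L=OROW
Query: R face = YWYR

Answer: Y W Y R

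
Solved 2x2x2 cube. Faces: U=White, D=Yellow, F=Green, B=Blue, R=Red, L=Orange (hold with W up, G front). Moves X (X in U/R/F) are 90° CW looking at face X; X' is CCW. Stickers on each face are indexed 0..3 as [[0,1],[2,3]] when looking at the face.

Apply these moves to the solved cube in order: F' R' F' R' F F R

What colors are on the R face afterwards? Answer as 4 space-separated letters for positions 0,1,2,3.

After move 1 (F'): F=GGGG U=WWRR R=YRYR D=OOYY L=OWOW
After move 2 (R'): R=RRYY U=WBRB F=GWGR D=OGYG B=YBOB
After move 3 (F'): F=WRGG U=WBRY R=GROY D=WWYG L=OBOR
After move 4 (R'): R=RYGO U=WORY F=WBGY D=WRYG B=GBWB
After move 5 (F): F=GWYB U=WORB R=RYYO D=GRYG L=OWOR
After move 6 (F): F=YGBW U=WORW R=RYBO D=YRYG L=OGOR
After move 7 (R): R=BROY U=WGRW F=YRBG D=YWYG B=WBOB
Query: R face = BROY

Answer: B R O Y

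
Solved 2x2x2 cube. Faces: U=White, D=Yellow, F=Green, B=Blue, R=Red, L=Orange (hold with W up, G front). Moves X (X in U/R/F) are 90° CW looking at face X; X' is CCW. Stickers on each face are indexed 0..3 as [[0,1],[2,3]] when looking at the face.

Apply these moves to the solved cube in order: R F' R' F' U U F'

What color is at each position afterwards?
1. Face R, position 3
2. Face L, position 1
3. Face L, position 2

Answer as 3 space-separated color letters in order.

After move 1 (R): R=RRRR U=WGWG F=GYGY D=YBYB B=WBWB
After move 2 (F'): F=YYGG U=WGRR R=BRYR D=OOYB L=OGOW
After move 3 (R'): R=RRBY U=WWRW F=YGGR D=OYYG B=BBOB
After move 4 (F'): F=GRYG U=WWRB R=YROY D=GWYG L=OWOR
After move 5 (U): U=RWBW F=YRYG R=BBOY B=OWOB L=GROR
After move 6 (U): U=BRWW F=BBYG R=OWOY B=GROB L=YROR
After move 7 (F'): F=BGBY U=BROO R=WWGY D=RRYG L=YWOW
Query 1: R[3] = Y
Query 2: L[1] = W
Query 3: L[2] = O

Answer: Y W O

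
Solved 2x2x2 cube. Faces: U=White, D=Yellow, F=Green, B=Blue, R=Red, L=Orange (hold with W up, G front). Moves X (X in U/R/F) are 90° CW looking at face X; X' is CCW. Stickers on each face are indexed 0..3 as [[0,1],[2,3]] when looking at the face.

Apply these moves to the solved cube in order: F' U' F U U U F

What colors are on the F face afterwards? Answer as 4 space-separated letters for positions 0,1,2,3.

Answer: G B W O

Derivation:
After move 1 (F'): F=GGGG U=WWRR R=YRYR D=OOYY L=OWOW
After move 2 (U'): U=WRWR F=OWGG R=GGYR B=YRBB L=BBOW
After move 3 (F): F=GOGW U=WRWB R=WGRR D=YGYY L=BOOO
After move 4 (U): U=WWBR F=WGGW R=YRRR B=BOBB L=GOOO
After move 5 (U): U=BWRW F=YRGW R=BORR B=GOBB L=WGOO
After move 6 (U): U=RBWW F=BOGW R=GORR B=WGBB L=YROO
After move 7 (F): F=GBWO U=RBOR R=WOWR D=RGYY L=YYOG
Query: F face = GBWO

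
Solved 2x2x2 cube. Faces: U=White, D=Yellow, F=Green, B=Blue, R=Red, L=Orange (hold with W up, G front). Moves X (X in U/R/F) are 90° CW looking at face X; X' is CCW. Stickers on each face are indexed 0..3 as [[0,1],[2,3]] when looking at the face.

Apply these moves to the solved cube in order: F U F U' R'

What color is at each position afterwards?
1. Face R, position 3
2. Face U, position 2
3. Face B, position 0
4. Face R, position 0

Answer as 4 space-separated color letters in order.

Answer: W O Y W

Derivation:
After move 1 (F): F=GGGG U=WWOO R=WRWR D=RRYY L=OYOY
After move 2 (U): U=OWOW F=WRGG R=BBWR B=OYBB L=GGOY
After move 3 (F): F=GWGR U=OWYG R=OBWR D=WBYY L=GROR
After move 4 (U'): U=WGOY F=GRGR R=GWWR B=OBBB L=OYOR
After move 5 (R'): R=WRGW U=WBOO F=GGGY D=WRYR B=YBBB
Query 1: R[3] = W
Query 2: U[2] = O
Query 3: B[0] = Y
Query 4: R[0] = W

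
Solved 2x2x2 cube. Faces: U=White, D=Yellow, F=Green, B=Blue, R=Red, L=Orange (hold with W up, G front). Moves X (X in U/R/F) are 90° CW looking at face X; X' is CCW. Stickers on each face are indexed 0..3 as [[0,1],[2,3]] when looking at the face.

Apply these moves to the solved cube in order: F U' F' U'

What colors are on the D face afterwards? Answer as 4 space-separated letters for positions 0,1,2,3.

Answer: B Y Y Y

Derivation:
After move 1 (F): F=GGGG U=WWOO R=WRWR D=RRYY L=OYOY
After move 2 (U'): U=WOWO F=OYGG R=GGWR B=WRBB L=BBOY
After move 3 (F'): F=YGOG U=WOGW R=RGRR D=BYYY L=BOOW
After move 4 (U'): U=OWWG F=BOOG R=YGRR B=RGBB L=WROW
Query: D face = BYYY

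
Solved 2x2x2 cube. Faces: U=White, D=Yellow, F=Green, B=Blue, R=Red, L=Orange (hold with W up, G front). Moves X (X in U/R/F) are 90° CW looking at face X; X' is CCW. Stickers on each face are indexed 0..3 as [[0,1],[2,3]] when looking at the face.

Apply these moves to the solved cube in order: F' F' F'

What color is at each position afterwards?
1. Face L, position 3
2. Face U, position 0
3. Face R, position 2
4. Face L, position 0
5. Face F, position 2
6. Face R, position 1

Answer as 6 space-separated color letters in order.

After move 1 (F'): F=GGGG U=WWRR R=YRYR D=OOYY L=OWOW
After move 2 (F'): F=GGGG U=WWYY R=OROR D=WWYY L=OROR
After move 3 (F'): F=GGGG U=WWOO R=WRWR D=RRYY L=OYOY
Query 1: L[3] = Y
Query 2: U[0] = W
Query 3: R[2] = W
Query 4: L[0] = O
Query 5: F[2] = G
Query 6: R[1] = R

Answer: Y W W O G R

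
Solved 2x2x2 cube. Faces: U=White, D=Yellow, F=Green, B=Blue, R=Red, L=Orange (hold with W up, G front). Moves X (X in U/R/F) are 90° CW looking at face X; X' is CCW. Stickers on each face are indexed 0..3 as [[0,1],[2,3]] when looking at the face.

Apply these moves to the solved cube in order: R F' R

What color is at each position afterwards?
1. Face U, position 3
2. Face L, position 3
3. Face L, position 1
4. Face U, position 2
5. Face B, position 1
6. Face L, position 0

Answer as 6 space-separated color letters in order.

After move 1 (R): R=RRRR U=WGWG F=GYGY D=YBYB B=WBWB
After move 2 (F'): F=YYGG U=WGRR R=BRYR D=OOYB L=OGOW
After move 3 (R): R=YBRR U=WYRG F=YOGB D=OWYW B=RBGB
Query 1: U[3] = G
Query 2: L[3] = W
Query 3: L[1] = G
Query 4: U[2] = R
Query 5: B[1] = B
Query 6: L[0] = O

Answer: G W G R B O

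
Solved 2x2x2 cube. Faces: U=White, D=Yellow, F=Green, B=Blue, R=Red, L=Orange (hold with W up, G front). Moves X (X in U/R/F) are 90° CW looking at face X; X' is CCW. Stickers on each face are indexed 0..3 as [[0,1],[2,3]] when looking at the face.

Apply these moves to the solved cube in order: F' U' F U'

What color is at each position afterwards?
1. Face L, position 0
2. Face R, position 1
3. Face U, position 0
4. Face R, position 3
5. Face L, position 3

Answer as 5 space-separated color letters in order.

After move 1 (F'): F=GGGG U=WWRR R=YRYR D=OOYY L=OWOW
After move 2 (U'): U=WRWR F=OWGG R=GGYR B=YRBB L=BBOW
After move 3 (F): F=GOGW U=WRWB R=WGRR D=YGYY L=BOOO
After move 4 (U'): U=RBWW F=BOGW R=GORR B=WGBB L=YROO
Query 1: L[0] = Y
Query 2: R[1] = O
Query 3: U[0] = R
Query 4: R[3] = R
Query 5: L[3] = O

Answer: Y O R R O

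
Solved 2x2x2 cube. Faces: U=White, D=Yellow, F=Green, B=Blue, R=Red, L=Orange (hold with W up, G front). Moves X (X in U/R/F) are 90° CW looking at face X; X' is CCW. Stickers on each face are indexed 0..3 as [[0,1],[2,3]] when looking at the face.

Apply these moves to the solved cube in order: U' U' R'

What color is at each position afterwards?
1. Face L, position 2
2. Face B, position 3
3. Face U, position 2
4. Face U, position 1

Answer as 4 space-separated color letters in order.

After move 1 (U'): U=WWWW F=OOGG R=GGRR B=RRBB L=BBOO
After move 2 (U'): U=WWWW F=BBGG R=OORR B=GGBB L=RROO
After move 3 (R'): R=OROR U=WBWG F=BWGW D=YBYG B=YGYB
Query 1: L[2] = O
Query 2: B[3] = B
Query 3: U[2] = W
Query 4: U[1] = B

Answer: O B W B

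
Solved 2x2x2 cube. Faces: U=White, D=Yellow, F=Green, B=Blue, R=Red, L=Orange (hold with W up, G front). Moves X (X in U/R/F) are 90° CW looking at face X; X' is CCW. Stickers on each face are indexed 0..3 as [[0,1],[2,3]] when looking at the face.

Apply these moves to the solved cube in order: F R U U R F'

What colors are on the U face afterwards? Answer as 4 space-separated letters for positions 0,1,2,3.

Answer: G B R R

Derivation:
After move 1 (F): F=GGGG U=WWOO R=WRWR D=RRYY L=OYOY
After move 2 (R): R=WWRR U=WGOG F=GRGY D=RBYB B=OBWB
After move 3 (U): U=OWGG F=WWGY R=OBRR B=OYWB L=GROY
After move 4 (U): U=GOGW F=OBGY R=OYRR B=GRWB L=WWOY
After move 5 (R): R=RORY U=GBGY F=OBGB D=RWYG B=WROB
After move 6 (F'): F=BBOG U=GBRR R=WORY D=WYYG L=WYOG
Query: U face = GBRR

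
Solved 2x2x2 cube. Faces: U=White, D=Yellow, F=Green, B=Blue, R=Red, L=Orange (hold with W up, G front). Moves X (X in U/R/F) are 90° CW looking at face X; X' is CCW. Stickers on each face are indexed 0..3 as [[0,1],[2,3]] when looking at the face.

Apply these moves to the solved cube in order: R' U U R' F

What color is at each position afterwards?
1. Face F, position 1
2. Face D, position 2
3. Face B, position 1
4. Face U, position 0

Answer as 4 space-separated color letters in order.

Answer: Y Y W B

Derivation:
After move 1 (R'): R=RRRR U=WBWB F=GWGW D=YGYG B=YBYB
After move 2 (U): U=WWBB F=RRGW R=YBRR B=OOYB L=GWOO
After move 3 (U): U=BWBW F=YBGW R=OORR B=GWYB L=RROO
After move 4 (R'): R=OROR U=BYBG F=YWGW D=YBYW B=GWGB
After move 5 (F): F=GYWW U=BYOR R=BRGR D=OOYW L=RYOB
Query 1: F[1] = Y
Query 2: D[2] = Y
Query 3: B[1] = W
Query 4: U[0] = B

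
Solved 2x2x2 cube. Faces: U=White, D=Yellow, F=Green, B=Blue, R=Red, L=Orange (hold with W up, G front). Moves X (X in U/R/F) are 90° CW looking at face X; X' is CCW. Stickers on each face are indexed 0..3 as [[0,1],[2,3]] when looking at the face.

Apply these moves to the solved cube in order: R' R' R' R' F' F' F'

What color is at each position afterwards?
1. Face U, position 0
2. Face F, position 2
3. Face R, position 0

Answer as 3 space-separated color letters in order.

Answer: W G W

Derivation:
After move 1 (R'): R=RRRR U=WBWB F=GWGW D=YGYG B=YBYB
After move 2 (R'): R=RRRR U=WYWY F=GBGB D=YWYW B=GBGB
After move 3 (R'): R=RRRR U=WGWG F=GYGY D=YBYB B=WBWB
After move 4 (R'): R=RRRR U=WWWW F=GGGG D=YYYY B=BBBB
After move 5 (F'): F=GGGG U=WWRR R=YRYR D=OOYY L=OWOW
After move 6 (F'): F=GGGG U=WWYY R=OROR D=WWYY L=OROR
After move 7 (F'): F=GGGG U=WWOO R=WRWR D=RRYY L=OYOY
Query 1: U[0] = W
Query 2: F[2] = G
Query 3: R[0] = W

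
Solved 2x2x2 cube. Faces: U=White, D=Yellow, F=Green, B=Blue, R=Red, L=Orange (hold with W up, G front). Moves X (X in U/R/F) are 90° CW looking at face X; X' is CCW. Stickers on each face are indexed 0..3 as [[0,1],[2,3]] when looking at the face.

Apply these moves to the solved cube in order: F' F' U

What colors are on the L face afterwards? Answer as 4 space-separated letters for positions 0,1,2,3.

After move 1 (F'): F=GGGG U=WWRR R=YRYR D=OOYY L=OWOW
After move 2 (F'): F=GGGG U=WWYY R=OROR D=WWYY L=OROR
After move 3 (U): U=YWYW F=ORGG R=BBOR B=ORBB L=GGOR
Query: L face = GGOR

Answer: G G O R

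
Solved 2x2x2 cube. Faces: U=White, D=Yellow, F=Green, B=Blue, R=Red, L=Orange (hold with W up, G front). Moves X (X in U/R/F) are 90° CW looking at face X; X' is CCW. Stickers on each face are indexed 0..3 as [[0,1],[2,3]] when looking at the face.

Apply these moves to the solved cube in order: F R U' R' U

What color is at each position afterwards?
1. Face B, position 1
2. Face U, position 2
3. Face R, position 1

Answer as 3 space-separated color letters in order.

Answer: B W W

Derivation:
After move 1 (F): F=GGGG U=WWOO R=WRWR D=RRYY L=OYOY
After move 2 (R): R=WWRR U=WGOG F=GRGY D=RBYB B=OBWB
After move 3 (U'): U=GGWO F=OYGY R=GRRR B=WWWB L=OBOY
After move 4 (R'): R=RRGR U=GWWW F=OGGO D=RYYY B=BWBB
After move 5 (U): U=WGWW F=RRGO R=BWGR B=OBBB L=OGOY
Query 1: B[1] = B
Query 2: U[2] = W
Query 3: R[1] = W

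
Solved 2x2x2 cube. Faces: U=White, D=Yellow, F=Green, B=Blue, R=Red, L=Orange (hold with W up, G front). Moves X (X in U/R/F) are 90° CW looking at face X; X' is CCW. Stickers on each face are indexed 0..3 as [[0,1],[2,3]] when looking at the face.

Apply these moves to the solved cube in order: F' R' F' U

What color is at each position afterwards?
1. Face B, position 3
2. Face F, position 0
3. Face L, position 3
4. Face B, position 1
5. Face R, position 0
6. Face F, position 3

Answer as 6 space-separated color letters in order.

After move 1 (F'): F=GGGG U=WWRR R=YRYR D=OOYY L=OWOW
After move 2 (R'): R=RRYY U=WBRB F=GWGR D=OGYG B=YBOB
After move 3 (F'): F=WRGG U=WBRY R=GROY D=WWYG L=OBOR
After move 4 (U): U=RWYB F=GRGG R=YBOY B=OBOB L=WROR
Query 1: B[3] = B
Query 2: F[0] = G
Query 3: L[3] = R
Query 4: B[1] = B
Query 5: R[0] = Y
Query 6: F[3] = G

Answer: B G R B Y G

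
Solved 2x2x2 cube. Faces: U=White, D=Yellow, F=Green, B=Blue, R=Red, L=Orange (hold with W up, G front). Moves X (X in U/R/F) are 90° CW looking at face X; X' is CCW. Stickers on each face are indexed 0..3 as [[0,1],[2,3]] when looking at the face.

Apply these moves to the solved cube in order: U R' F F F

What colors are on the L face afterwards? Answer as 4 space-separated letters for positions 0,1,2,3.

Answer: G O O W

Derivation:
After move 1 (U): U=WWWW F=RRGG R=BBRR B=OOBB L=GGOO
After move 2 (R'): R=BRBR U=WBWO F=RWGW D=YRYG B=YOYB
After move 3 (F): F=GRWW U=WBOG R=WROR D=BBYG L=GYOR
After move 4 (F): F=WGWR U=WBRY R=ORGR D=OWYG L=GBOB
After move 5 (F): F=WWRG U=WBBB R=RRYR D=GOYG L=GOOW
Query: L face = GOOW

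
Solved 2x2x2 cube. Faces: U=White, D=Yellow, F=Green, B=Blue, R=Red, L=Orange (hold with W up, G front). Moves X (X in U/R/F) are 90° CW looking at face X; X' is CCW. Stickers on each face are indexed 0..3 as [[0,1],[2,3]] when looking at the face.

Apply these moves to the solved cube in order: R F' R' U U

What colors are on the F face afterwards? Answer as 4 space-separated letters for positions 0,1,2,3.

After move 1 (R): R=RRRR U=WGWG F=GYGY D=YBYB B=WBWB
After move 2 (F'): F=YYGG U=WGRR R=BRYR D=OOYB L=OGOW
After move 3 (R'): R=RRBY U=WWRW F=YGGR D=OYYG B=BBOB
After move 4 (U): U=RWWW F=RRGR R=BBBY B=OGOB L=YGOW
After move 5 (U): U=WRWW F=BBGR R=OGBY B=YGOB L=RROW
Query: F face = BBGR

Answer: B B G R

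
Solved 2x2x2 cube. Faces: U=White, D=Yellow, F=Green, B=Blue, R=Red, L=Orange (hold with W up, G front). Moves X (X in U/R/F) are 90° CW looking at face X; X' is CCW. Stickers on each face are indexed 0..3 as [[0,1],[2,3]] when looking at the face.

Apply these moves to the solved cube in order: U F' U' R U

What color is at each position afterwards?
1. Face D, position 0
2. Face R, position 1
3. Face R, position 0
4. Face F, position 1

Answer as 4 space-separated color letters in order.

Answer: G B B R

Derivation:
After move 1 (U): U=WWWW F=RRGG R=BBRR B=OOBB L=GGOO
After move 2 (F'): F=RGRG U=WWBR R=YBYR D=GOYY L=GWOW
After move 3 (U'): U=WRWB F=GWRG R=RGYR B=YBBB L=OOOW
After move 4 (R): R=YRRG U=WWWG F=GORY D=GBYY B=BBRB
After move 5 (U): U=WWGW F=YRRY R=BBRG B=OORB L=GOOW
Query 1: D[0] = G
Query 2: R[1] = B
Query 3: R[0] = B
Query 4: F[1] = R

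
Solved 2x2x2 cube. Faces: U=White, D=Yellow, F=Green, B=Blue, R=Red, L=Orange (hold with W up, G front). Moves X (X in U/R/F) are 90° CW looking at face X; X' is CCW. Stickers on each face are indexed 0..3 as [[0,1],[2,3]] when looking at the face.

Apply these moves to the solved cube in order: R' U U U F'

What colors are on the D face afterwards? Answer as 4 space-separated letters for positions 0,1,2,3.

After move 1 (R'): R=RRRR U=WBWB F=GWGW D=YGYG B=YBYB
After move 2 (U): U=WWBB F=RRGW R=YBRR B=OOYB L=GWOO
After move 3 (U): U=BWBW F=YBGW R=OORR B=GWYB L=RROO
After move 4 (U): U=BBWW F=OOGW R=GWRR B=RRYB L=YBOO
After move 5 (F'): F=OWOG U=BBGR R=GWYR D=BOYG L=YWOW
Query: D face = BOYG

Answer: B O Y G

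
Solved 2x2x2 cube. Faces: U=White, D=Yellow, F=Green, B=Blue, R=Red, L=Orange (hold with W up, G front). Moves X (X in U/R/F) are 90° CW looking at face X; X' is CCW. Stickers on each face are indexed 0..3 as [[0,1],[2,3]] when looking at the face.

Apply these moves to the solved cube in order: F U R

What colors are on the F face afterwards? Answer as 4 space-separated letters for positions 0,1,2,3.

Answer: W R G Y

Derivation:
After move 1 (F): F=GGGG U=WWOO R=WRWR D=RRYY L=OYOY
After move 2 (U): U=OWOW F=WRGG R=BBWR B=OYBB L=GGOY
After move 3 (R): R=WBRB U=OROG F=WRGY D=RBYO B=WYWB
Query: F face = WRGY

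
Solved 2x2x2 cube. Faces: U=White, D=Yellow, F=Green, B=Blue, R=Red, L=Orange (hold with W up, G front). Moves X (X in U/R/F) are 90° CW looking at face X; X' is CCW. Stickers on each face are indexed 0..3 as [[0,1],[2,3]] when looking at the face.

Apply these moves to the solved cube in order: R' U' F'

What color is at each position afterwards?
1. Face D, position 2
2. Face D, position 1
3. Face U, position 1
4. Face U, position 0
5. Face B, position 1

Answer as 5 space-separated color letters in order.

Answer: Y O B B R

Derivation:
After move 1 (R'): R=RRRR U=WBWB F=GWGW D=YGYG B=YBYB
After move 2 (U'): U=BBWW F=OOGW R=GWRR B=RRYB L=YBOO
After move 3 (F'): F=OWOG U=BBGR R=GWYR D=BOYG L=YWOW
Query 1: D[2] = Y
Query 2: D[1] = O
Query 3: U[1] = B
Query 4: U[0] = B
Query 5: B[1] = R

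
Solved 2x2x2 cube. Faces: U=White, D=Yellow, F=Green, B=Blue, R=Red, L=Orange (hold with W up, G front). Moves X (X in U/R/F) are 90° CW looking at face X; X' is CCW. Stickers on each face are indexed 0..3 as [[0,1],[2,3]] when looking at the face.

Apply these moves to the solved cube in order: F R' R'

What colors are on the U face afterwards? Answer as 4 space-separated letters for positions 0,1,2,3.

After move 1 (F): F=GGGG U=WWOO R=WRWR D=RRYY L=OYOY
After move 2 (R'): R=RRWW U=WBOB F=GWGO D=RGYG B=YBRB
After move 3 (R'): R=RWRW U=WROY F=GBGB D=RWYO B=GBGB
Query: U face = WROY

Answer: W R O Y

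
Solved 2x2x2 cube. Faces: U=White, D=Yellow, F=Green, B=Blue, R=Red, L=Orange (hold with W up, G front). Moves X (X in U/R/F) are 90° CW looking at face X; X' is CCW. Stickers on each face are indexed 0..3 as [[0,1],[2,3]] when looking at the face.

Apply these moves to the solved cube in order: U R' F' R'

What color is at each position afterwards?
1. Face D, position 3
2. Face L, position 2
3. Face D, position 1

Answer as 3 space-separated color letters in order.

Answer: G O W

Derivation:
After move 1 (U): U=WWWW F=RRGG R=BBRR B=OOBB L=GGOO
After move 2 (R'): R=BRBR U=WBWO F=RWGW D=YRYG B=YOYB
After move 3 (F'): F=WWRG U=WBBB R=RRYR D=GOYG L=GOOW
After move 4 (R'): R=RRRY U=WYBY F=WBRB D=GWYG B=GOOB
Query 1: D[3] = G
Query 2: L[2] = O
Query 3: D[1] = W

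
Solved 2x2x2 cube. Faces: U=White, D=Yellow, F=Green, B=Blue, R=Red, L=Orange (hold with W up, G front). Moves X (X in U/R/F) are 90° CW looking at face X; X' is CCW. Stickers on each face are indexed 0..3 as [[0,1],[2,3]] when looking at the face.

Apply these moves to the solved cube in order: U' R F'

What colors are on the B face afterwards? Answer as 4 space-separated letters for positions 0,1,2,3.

After move 1 (U'): U=WWWW F=OOGG R=GGRR B=RRBB L=BBOO
After move 2 (R): R=RGRG U=WOWG F=OYGY D=YBYR B=WRWB
After move 3 (F'): F=YYOG U=WORR R=BGYG D=BOYR L=BGOW
Query: B face = WRWB

Answer: W R W B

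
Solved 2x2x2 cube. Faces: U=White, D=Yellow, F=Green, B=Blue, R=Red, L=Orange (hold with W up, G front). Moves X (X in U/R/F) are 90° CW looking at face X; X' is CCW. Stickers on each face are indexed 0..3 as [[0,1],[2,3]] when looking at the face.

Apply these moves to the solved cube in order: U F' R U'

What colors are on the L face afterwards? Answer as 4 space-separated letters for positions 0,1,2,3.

After move 1 (U): U=WWWW F=RRGG R=BBRR B=OOBB L=GGOO
After move 2 (F'): F=RGRG U=WWBR R=YBYR D=GOYY L=GWOW
After move 3 (R): R=YYRB U=WGBG F=RORY D=GBYO B=ROWB
After move 4 (U'): U=GGWB F=GWRY R=RORB B=YYWB L=ROOW
Query: L face = ROOW

Answer: R O O W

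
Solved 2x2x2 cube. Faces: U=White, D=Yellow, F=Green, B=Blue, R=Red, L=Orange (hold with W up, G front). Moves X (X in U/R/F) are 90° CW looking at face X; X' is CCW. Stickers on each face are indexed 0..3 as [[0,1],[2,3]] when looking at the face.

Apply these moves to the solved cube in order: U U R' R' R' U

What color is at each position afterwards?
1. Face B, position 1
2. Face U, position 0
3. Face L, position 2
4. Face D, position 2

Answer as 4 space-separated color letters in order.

Answer: R W O Y

Derivation:
After move 1 (U): U=WWWW F=RRGG R=BBRR B=OOBB L=GGOO
After move 2 (U): U=WWWW F=BBGG R=OORR B=GGBB L=RROO
After move 3 (R'): R=OROR U=WBWG F=BWGW D=YBYG B=YGYB
After move 4 (R'): R=RROO U=WYWY F=BBGG D=YWYW B=GGBB
After move 5 (R'): R=RORO U=WBWG F=BYGY D=YBYG B=WGWB
After move 6 (U): U=WWGB F=ROGY R=WGRO B=RRWB L=BYOO
Query 1: B[1] = R
Query 2: U[0] = W
Query 3: L[2] = O
Query 4: D[2] = Y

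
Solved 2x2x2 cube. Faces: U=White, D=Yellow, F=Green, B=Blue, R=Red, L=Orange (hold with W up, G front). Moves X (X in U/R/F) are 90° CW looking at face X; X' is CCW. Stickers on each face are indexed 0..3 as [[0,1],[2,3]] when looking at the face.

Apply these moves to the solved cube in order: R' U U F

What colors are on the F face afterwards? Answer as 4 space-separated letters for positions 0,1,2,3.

Answer: G Y W B

Derivation:
After move 1 (R'): R=RRRR U=WBWB F=GWGW D=YGYG B=YBYB
After move 2 (U): U=WWBB F=RRGW R=YBRR B=OOYB L=GWOO
After move 3 (U): U=BWBW F=YBGW R=OORR B=GWYB L=RROO
After move 4 (F): F=GYWB U=BWOR R=BOWR D=ROYG L=RYOG
Query: F face = GYWB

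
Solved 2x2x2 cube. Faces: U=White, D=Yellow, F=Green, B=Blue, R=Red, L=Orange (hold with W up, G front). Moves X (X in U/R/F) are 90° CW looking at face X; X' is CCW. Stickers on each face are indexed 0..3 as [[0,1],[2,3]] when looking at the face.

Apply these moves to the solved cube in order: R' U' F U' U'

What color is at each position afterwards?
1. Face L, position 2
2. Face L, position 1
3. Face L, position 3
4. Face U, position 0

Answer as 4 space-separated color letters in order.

Answer: O W G B

Derivation:
After move 1 (R'): R=RRRR U=WBWB F=GWGW D=YGYG B=YBYB
After move 2 (U'): U=BBWW F=OOGW R=GWRR B=RRYB L=YBOO
After move 3 (F): F=GOWO U=BBOB R=WWWR D=RGYG L=YYOG
After move 4 (U'): U=BBBO F=YYWO R=GOWR B=WWYB L=RROG
After move 5 (U'): U=BOBB F=RRWO R=YYWR B=GOYB L=WWOG
Query 1: L[2] = O
Query 2: L[1] = W
Query 3: L[3] = G
Query 4: U[0] = B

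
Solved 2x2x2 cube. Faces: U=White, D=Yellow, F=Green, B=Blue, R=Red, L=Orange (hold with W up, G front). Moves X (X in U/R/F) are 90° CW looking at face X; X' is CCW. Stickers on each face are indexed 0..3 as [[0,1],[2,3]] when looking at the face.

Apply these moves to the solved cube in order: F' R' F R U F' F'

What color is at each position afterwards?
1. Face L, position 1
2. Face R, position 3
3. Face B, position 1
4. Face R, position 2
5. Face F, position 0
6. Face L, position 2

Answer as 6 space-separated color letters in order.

Answer: Y R O R G O

Derivation:
After move 1 (F'): F=GGGG U=WWRR R=YRYR D=OOYY L=OWOW
After move 2 (R'): R=RRYY U=WBRB F=GWGR D=OGYG B=YBOB
After move 3 (F): F=GGRW U=WBWW R=RRBY D=YRYG L=OOOG
After move 4 (R): R=BRYR U=WGWW F=GRRG D=YOYY B=WBBB
After move 5 (U): U=WWWG F=BRRG R=WBYR B=OOBB L=GROG
After move 6 (F'): F=RGBR U=WWWY R=OBYR D=RGYY L=GGOW
After move 7 (F'): F=GRRB U=WWOY R=GBRR D=GWYY L=GYOW
Query 1: L[1] = Y
Query 2: R[3] = R
Query 3: B[1] = O
Query 4: R[2] = R
Query 5: F[0] = G
Query 6: L[2] = O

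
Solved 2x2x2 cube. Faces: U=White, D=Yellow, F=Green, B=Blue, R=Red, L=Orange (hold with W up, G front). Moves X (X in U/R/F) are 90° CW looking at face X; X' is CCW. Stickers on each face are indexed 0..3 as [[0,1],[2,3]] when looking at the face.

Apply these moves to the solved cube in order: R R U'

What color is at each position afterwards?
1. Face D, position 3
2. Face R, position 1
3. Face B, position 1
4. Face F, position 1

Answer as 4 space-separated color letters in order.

Answer: W B R O

Derivation:
After move 1 (R): R=RRRR U=WGWG F=GYGY D=YBYB B=WBWB
After move 2 (R): R=RRRR U=WYWY F=GBGB D=YWYW B=GBGB
After move 3 (U'): U=YYWW F=OOGB R=GBRR B=RRGB L=GBOO
Query 1: D[3] = W
Query 2: R[1] = B
Query 3: B[1] = R
Query 4: F[1] = O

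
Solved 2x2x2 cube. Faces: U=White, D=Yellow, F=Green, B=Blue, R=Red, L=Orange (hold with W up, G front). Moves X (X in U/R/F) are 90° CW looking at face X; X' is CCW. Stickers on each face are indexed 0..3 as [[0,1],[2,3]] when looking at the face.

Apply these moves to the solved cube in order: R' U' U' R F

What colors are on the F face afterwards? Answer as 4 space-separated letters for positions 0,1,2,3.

After move 1 (R'): R=RRRR U=WBWB F=GWGW D=YGYG B=YBYB
After move 2 (U'): U=BBWW F=OOGW R=GWRR B=RRYB L=YBOO
After move 3 (U'): U=BWBW F=YBGW R=OORR B=GWYB L=RROO
After move 4 (R): R=RORO U=BBBW F=YGGG D=YYYG B=WWWB
After move 5 (F): F=GYGG U=BBOR R=BOWO D=RRYG L=RYOY
Query: F face = GYGG

Answer: G Y G G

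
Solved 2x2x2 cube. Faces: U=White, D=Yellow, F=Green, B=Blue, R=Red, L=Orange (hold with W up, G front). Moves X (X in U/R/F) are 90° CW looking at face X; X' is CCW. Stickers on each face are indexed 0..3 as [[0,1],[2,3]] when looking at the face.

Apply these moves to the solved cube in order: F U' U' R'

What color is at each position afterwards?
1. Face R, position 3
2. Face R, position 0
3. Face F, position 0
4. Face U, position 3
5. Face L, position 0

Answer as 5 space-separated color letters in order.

After move 1 (F): F=GGGG U=WWOO R=WRWR D=RRYY L=OYOY
After move 2 (U'): U=WOWO F=OYGG R=GGWR B=WRBB L=BBOY
After move 3 (U'): U=OOWW F=BBGG R=OYWR B=GGBB L=WROY
After move 4 (R'): R=YROW U=OBWG F=BOGW D=RBYG B=YGRB
Query 1: R[3] = W
Query 2: R[0] = Y
Query 3: F[0] = B
Query 4: U[3] = G
Query 5: L[0] = W

Answer: W Y B G W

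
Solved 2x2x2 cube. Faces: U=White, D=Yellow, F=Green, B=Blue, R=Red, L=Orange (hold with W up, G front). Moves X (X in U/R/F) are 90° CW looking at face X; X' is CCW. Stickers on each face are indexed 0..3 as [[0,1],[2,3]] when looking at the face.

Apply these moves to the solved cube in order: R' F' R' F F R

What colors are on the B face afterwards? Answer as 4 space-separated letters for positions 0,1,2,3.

After move 1 (R'): R=RRRR U=WBWB F=GWGW D=YGYG B=YBYB
After move 2 (F'): F=WWGG U=WBRR R=GRYR D=OOYG L=OBOW
After move 3 (R'): R=RRGY U=WYRY F=WBGR D=OWYG B=GBOB
After move 4 (F): F=GWRB U=WYWB R=RRYY D=GRYG L=OOOW
After move 5 (F): F=RGBW U=WYWO R=WRBY D=YRYG L=OGOR
After move 6 (R): R=BWYR U=WGWW F=RRBG D=YOYG B=OBYB
Query: B face = OBYB

Answer: O B Y B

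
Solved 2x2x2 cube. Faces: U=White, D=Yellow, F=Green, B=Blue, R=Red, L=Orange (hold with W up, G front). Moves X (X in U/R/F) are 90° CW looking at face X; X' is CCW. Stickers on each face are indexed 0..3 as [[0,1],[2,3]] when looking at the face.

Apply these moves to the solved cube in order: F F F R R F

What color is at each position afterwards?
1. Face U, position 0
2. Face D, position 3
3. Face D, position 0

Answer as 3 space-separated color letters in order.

After move 1 (F): F=GGGG U=WWOO R=WRWR D=RRYY L=OYOY
After move 2 (F): F=GGGG U=WWYY R=OROR D=WWYY L=OROR
After move 3 (F): F=GGGG U=WWRR R=YRYR D=OOYY L=OWOW
After move 4 (R): R=YYRR U=WGRG F=GOGY D=OBYB B=RBWB
After move 5 (R): R=RYRY U=WORY F=GBGB D=OWYR B=GBGB
After move 6 (F): F=GGBB U=WOWW R=RYYY D=RRYR L=OOOW
Query 1: U[0] = W
Query 2: D[3] = R
Query 3: D[0] = R

Answer: W R R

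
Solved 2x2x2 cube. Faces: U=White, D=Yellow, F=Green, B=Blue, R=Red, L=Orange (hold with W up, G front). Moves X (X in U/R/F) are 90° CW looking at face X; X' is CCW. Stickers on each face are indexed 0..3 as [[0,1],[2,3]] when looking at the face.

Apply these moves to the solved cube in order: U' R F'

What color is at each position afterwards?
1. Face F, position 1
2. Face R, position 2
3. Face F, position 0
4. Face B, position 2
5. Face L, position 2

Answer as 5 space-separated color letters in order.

After move 1 (U'): U=WWWW F=OOGG R=GGRR B=RRBB L=BBOO
After move 2 (R): R=RGRG U=WOWG F=OYGY D=YBYR B=WRWB
After move 3 (F'): F=YYOG U=WORR R=BGYG D=BOYR L=BGOW
Query 1: F[1] = Y
Query 2: R[2] = Y
Query 3: F[0] = Y
Query 4: B[2] = W
Query 5: L[2] = O

Answer: Y Y Y W O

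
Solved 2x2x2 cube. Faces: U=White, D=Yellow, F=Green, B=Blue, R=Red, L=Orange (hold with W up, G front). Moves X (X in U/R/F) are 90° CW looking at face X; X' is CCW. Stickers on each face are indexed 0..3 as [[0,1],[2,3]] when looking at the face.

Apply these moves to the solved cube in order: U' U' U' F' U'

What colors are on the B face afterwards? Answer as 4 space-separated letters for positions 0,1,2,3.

Answer: Y B B B

Derivation:
After move 1 (U'): U=WWWW F=OOGG R=GGRR B=RRBB L=BBOO
After move 2 (U'): U=WWWW F=BBGG R=OORR B=GGBB L=RROO
After move 3 (U'): U=WWWW F=RRGG R=BBRR B=OOBB L=GGOO
After move 4 (F'): F=RGRG U=WWBR R=YBYR D=GOYY L=GWOW
After move 5 (U'): U=WRWB F=GWRG R=RGYR B=YBBB L=OOOW
Query: B face = YBBB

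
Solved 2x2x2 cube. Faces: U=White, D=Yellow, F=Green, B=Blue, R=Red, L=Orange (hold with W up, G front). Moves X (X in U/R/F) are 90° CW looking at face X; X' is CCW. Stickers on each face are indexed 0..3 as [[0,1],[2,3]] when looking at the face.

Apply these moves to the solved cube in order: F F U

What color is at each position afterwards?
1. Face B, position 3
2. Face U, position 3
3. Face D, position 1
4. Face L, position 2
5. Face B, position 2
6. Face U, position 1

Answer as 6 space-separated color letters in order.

After move 1 (F): F=GGGG U=WWOO R=WRWR D=RRYY L=OYOY
After move 2 (F): F=GGGG U=WWYY R=OROR D=WWYY L=OROR
After move 3 (U): U=YWYW F=ORGG R=BBOR B=ORBB L=GGOR
Query 1: B[3] = B
Query 2: U[3] = W
Query 3: D[1] = W
Query 4: L[2] = O
Query 5: B[2] = B
Query 6: U[1] = W

Answer: B W W O B W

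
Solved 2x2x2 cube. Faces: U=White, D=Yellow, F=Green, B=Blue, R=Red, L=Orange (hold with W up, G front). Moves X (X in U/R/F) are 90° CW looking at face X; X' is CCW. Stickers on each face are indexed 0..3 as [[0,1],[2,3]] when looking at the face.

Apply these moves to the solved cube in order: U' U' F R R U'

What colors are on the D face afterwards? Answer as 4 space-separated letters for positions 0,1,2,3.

After move 1 (U'): U=WWWW F=OOGG R=GGRR B=RRBB L=BBOO
After move 2 (U'): U=WWWW F=BBGG R=OORR B=GGBB L=RROO
After move 3 (F): F=GBGB U=WWOR R=WOWR D=ROYY L=RYOY
After move 4 (R): R=WWRO U=WBOB F=GOGY D=RBYG B=RGWB
After move 5 (R): R=RWOW U=WOOY F=GBGG D=RWYR B=BGBB
After move 6 (U'): U=OYWO F=RYGG R=GBOW B=RWBB L=BGOY
Query: D face = RWYR

Answer: R W Y R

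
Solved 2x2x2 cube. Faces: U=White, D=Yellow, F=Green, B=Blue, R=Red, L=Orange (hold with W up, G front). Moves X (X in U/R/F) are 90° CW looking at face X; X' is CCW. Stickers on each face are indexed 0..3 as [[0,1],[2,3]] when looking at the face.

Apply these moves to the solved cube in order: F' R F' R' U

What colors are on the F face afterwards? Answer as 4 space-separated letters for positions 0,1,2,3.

After move 1 (F'): F=GGGG U=WWRR R=YRYR D=OOYY L=OWOW
After move 2 (R): R=YYRR U=WGRG F=GOGY D=OBYB B=RBWB
After move 3 (F'): F=OYGG U=WGYR R=BYOR D=WWYB L=OGOR
After move 4 (R'): R=YRBO U=WWYR F=OGGR D=WYYG B=BBWB
After move 5 (U): U=YWRW F=YRGR R=BBBO B=OGWB L=OGOR
Query: F face = YRGR

Answer: Y R G R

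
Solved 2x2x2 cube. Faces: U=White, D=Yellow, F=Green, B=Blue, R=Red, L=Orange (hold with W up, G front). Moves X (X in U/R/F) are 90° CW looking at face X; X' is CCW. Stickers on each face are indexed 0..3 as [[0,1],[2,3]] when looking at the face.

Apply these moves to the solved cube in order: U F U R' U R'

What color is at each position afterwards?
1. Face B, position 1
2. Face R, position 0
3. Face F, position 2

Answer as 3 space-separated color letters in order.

Answer: R Y G

Derivation:
After move 1 (U): U=WWWW F=RRGG R=BBRR B=OOBB L=GGOO
After move 2 (F): F=GRGR U=WWOG R=WBWR D=RBYY L=GYOY
After move 3 (U): U=OWGW F=WBGR R=OOWR B=GYBB L=GROY
After move 4 (R'): R=OROW U=OBGG F=WWGW D=RBYR B=YYBB
After move 5 (U): U=GOGB F=ORGW R=YYOW B=GRBB L=WWOY
After move 6 (R'): R=YWYO U=GBGG F=OOGB D=RRYW B=RRBB
Query 1: B[1] = R
Query 2: R[0] = Y
Query 3: F[2] = G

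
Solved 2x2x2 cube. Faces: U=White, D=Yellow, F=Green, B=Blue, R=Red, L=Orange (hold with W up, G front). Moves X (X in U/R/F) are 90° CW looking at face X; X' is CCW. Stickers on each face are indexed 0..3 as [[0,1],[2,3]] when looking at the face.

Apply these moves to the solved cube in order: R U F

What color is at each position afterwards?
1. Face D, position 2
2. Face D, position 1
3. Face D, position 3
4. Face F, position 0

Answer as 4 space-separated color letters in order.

Answer: Y W B G

Derivation:
After move 1 (R): R=RRRR U=WGWG F=GYGY D=YBYB B=WBWB
After move 2 (U): U=WWGG F=RRGY R=WBRR B=OOWB L=GYOO
After move 3 (F): F=GRYR U=WWOY R=GBGR D=RWYB L=GYOB
Query 1: D[2] = Y
Query 2: D[1] = W
Query 3: D[3] = B
Query 4: F[0] = G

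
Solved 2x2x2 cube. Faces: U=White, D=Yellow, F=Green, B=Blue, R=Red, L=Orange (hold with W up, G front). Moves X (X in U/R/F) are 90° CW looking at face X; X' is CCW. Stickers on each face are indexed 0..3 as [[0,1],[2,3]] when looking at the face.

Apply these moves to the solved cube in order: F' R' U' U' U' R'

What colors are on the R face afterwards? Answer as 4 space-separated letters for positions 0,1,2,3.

Answer: B Y Y Y

Derivation:
After move 1 (F'): F=GGGG U=WWRR R=YRYR D=OOYY L=OWOW
After move 2 (R'): R=RRYY U=WBRB F=GWGR D=OGYG B=YBOB
After move 3 (U'): U=BBWR F=OWGR R=GWYY B=RROB L=YBOW
After move 4 (U'): U=BRBW F=YBGR R=OWYY B=GWOB L=RROW
After move 5 (U'): U=RWBB F=RRGR R=YBYY B=OWOB L=GWOW
After move 6 (R'): R=BYYY U=ROBO F=RWGB D=ORYR B=GWGB
Query: R face = BYYY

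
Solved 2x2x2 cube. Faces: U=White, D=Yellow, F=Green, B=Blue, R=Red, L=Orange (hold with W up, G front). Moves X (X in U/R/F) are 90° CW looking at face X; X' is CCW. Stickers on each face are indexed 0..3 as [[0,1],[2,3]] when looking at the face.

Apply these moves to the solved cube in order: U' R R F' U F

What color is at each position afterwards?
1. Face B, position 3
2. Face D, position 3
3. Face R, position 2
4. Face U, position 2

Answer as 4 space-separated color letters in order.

After move 1 (U'): U=WWWW F=OOGG R=GGRR B=RRBB L=BBOO
After move 2 (R): R=RGRG U=WOWG F=OYGY D=YBYR B=WRWB
After move 3 (R): R=RRGG U=WYWY F=OBGR D=YWYW B=GROB
After move 4 (F'): F=BROG U=WYRG R=WRYG D=BOYW L=BYOW
After move 5 (U): U=RWGY F=WROG R=GRYG B=BYOB L=BROW
After move 6 (F): F=OWGR U=RWWR R=GRYG D=YGYW L=BBOO
Query 1: B[3] = B
Query 2: D[3] = W
Query 3: R[2] = Y
Query 4: U[2] = W

Answer: B W Y W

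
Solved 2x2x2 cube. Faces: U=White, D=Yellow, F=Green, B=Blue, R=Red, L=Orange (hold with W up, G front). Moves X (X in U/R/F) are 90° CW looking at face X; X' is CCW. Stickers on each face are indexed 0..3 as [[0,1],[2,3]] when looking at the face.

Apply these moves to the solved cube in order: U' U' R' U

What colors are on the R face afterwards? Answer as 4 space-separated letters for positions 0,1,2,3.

After move 1 (U'): U=WWWW F=OOGG R=GGRR B=RRBB L=BBOO
After move 2 (U'): U=WWWW F=BBGG R=OORR B=GGBB L=RROO
After move 3 (R'): R=OROR U=WBWG F=BWGW D=YBYG B=YGYB
After move 4 (U): U=WWGB F=ORGW R=YGOR B=RRYB L=BWOO
Query: R face = YGOR

Answer: Y G O R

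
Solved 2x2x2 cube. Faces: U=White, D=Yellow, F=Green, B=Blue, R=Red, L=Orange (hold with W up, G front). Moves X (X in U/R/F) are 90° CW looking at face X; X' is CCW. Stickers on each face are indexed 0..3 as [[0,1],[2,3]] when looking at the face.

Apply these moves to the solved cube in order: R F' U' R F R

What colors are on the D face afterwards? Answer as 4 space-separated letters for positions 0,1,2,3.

After move 1 (R): R=RRRR U=WGWG F=GYGY D=YBYB B=WBWB
After move 2 (F'): F=YYGG U=WGRR R=BRYR D=OOYB L=OGOW
After move 3 (U'): U=GRWR F=OGGG R=YYYR B=BRWB L=WBOW
After move 4 (R): R=YYRY U=GGWG F=OOGB D=OWYB B=RRRB
After move 5 (F): F=GOBO U=GGWB R=WYGY D=RYYB L=WOOW
After move 6 (R): R=GWYY U=GOWO F=GYBB D=RRYR B=BRGB
Query: D face = RRYR

Answer: R R Y R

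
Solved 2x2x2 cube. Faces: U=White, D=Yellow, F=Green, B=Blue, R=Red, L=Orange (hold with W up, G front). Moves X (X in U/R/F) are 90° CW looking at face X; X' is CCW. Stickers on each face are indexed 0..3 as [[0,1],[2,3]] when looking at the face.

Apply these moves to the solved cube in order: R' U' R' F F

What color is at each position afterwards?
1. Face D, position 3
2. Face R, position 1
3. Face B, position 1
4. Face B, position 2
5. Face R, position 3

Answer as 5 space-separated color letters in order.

After move 1 (R'): R=RRRR U=WBWB F=GWGW D=YGYG B=YBYB
After move 2 (U'): U=BBWW F=OOGW R=GWRR B=RRYB L=YBOO
After move 3 (R'): R=WRGR U=BYWR F=OBGW D=YOYW B=GRGB
After move 4 (F): F=GOWB U=BYOB R=WRRR D=GWYW L=YYOO
After move 5 (F): F=WGBO U=BYOY R=ORBR D=RWYW L=YGOW
Query 1: D[3] = W
Query 2: R[1] = R
Query 3: B[1] = R
Query 4: B[2] = G
Query 5: R[3] = R

Answer: W R R G R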